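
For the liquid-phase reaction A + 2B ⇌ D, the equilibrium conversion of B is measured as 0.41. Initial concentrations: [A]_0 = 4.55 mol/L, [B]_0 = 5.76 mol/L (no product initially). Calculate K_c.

K_c = 0.0303 (mol/L)^-2

Let X = conversion of B.
Concentrations: [A] = 4.55 − 2.88X; [B] = 5.76 − 5.76X; [D] = 2.88X.
At X = 0.41: [A] = 3.37, [B] = 3.4, [D] = 1.18.
K_c = [D] / ([A] [B]^2) = 0.0303 (mol/L)^-2.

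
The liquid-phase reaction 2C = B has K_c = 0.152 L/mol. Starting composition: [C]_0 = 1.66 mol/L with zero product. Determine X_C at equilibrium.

X = 0.269

Let X = conversion of C; extent ξ = 1.66X/2 mol/L.
Concentrations: [C] = 1.66 − 1.66X; [B] = 0.83X.
K_c = [B] / ([C]^2).
Setting equal to 0.152 and solving for X on (0,1) gives X = 0.269.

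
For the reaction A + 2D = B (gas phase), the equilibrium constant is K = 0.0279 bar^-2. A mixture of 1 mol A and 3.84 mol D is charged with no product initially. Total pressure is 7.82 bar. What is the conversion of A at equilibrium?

X = 0.484

Basis: 1 mol A initially; let X = conversion of A. Extent ξ = X.
Species balance: n_A = 1 − X; n_D = 3.84 − 2X; n_B = X.
Total moles n_T = 4.84 − 2X.
Mole fractions y_i = n_i/n_T; K = p_B / (p_A p_D^2) with p_i = y_i·P.
This yields a degree-3 equation in X; solving on (0,1), X = 0.484.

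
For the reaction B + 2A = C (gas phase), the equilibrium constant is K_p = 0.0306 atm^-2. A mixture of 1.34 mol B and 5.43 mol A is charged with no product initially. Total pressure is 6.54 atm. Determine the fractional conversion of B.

X = 0.431

Take 1.34 mol B as basis and let X be its fractional conversion, so ξ = 1.34X.
Mole table: n_B = 1.34 − 1.34X; n_A = 5.43 − 2.68X; n_C = 1.34X.
n_T = Σnᵢ = 6.77 − 2.68X.
y_i = n_i/n_T, p_i = y_i·P. K_p = p_C / (p_B p_A^2).
Equating to 0.0306 atm^-2 and solving on 0 < X < 1: X = 0.431.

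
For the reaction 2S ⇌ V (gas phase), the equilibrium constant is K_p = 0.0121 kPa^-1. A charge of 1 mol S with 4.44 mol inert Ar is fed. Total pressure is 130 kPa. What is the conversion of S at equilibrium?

X = 0.295

Let X = conversion of S (basis 1 mol S); extent of reaction ξ = 0.5X.
At extent ξ: n_S = 1 − X; n_V = 0.5X; n_I = 4.44 (inert).
Summing: n_T = 5.44 − 0.5X.
y_i = n_i/n_T, p_i = y_i·P. K_p = p_V / (p_S^2).
Setting this equal to 0.0121 kPa^-1 and taking the physical root (0 < X < 1) gives X = 0.295.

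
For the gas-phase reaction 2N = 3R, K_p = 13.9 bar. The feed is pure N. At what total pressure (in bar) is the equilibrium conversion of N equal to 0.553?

Let X = conversion of N (basis 1 mol N); extent of reaction ξ = 0.5X.
At extent ξ: n_N = 1 − X; n_R = 1.5X.
n_T = Σnᵢ = 1 + 0.5X.
K_p = p_R^3 / (p_N^2) with p_i = (n_i/n_T)·P.
At X = 0.553: the mole-fraction product g(X) = Π y_i^ν_i = 2.238. Since K_p = g(X)·P^{1}, P = (K_p/g)^(1/1) = (13.9/2.238)^(1/1) = 6.21 bar.

P = 6.21 bar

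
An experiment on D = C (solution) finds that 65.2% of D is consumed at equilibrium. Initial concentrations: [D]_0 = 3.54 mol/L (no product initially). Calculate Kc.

Let X = conversion of D.
Concentrations: [D] = 3.54 − 3.54X; [C] = 3.54X.
At X = 0.652: [D] = 1.23, [C] = 2.31.
Kc = [C] / ([D]) = 1.87.

Kc = 1.87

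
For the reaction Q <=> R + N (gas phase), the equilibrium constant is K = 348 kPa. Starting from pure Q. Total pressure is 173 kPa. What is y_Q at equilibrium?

Basis: 1 mol Q initially; let X = conversion of Q. Extent ξ = X.
Mole table: n_Q = 1 − X; n_R = X; n_N = X.
Total moles n_T = 1 + X.
Mole fractions y_i = n_i/n_T; K = p_R p_N / (p_Q) with p_i = y_i·P.
Substituting and setting equal to 348 kPa gives a polynomial in X; the root in (0,1) is X = 0.817.
Then n_Q = 0.183, n_T = 1.82, so y_Q = 0.101.

y_Q = 0.101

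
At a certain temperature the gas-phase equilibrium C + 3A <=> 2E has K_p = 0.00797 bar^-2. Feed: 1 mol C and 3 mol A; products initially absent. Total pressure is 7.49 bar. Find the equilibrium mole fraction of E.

Take 1 mol C as basis and let X be its fractional conversion, so ξ = X.
Moles: n_C = 1 − X; n_A = 3 − 3X; n_E = 2X.
Total moles n_T = 4 − 2X.
Mole fractions y_i = n_i/n_T; K_p = p_E^2 / (p_C p_A^3) with p_i = y_i·P.
This yields a degree-4 equation in X; solving on (0,1), X = 0.268.
Then n_E = 0.537, n_T = 3.46, so y_E = 0.155.

y_E = 0.155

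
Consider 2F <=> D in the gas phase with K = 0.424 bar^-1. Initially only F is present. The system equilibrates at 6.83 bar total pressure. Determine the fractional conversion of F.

Let X = conversion of F (basis 1 mol F); extent of reaction ξ = 0.5X.
Species balance: n_F = 1 − X; n_D = 0.5X.
n_T = Σnᵢ = 1 − 0.5X.
y_i = n_i/n_T, p_i = y_i·P. K = p_D / (p_F^2).
This yields a degree-2 equation in X; solving on (0,1), X = 0.718.

X = 0.718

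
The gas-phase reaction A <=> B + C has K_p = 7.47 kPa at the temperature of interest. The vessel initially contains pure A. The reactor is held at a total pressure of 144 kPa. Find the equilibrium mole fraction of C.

Basis: 1 mol A initially; let X = conversion of A. Extent ξ = X.
Mole table: n_A = 1 − X; n_B = X; n_C = X.
Summing: n_T = 1 + X.
With p_i = (n_i/n_T)P, K_p = p_B p_C / (p_A).
Equating to 7.47 kPa and solving on 0 < X < 1: X = 0.222.
Then n_C = 0.222, n_T = 1.22, so y_C = 0.182.

y_C = 0.182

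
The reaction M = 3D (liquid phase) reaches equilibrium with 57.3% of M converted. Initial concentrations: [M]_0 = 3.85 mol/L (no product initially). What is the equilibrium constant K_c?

K_c = 176 (mol/L)^2

Let X = conversion of M.
Concentrations: [M] = 3.85 − 3.85X; [D] = 11.6X.
At X = 0.573: [M] = 1.64, [D] = 6.62.
K_c = [D]^3 / ([M]) = 176 (mol/L)^2.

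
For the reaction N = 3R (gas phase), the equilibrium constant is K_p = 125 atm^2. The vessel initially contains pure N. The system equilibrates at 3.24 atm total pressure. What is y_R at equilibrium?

y_R = 0.932

Basis: 1 mol N initially; let X = conversion of N. Extent ξ = X.
Mole table: n_N = 1 − X; n_R = 3X.
n_T = Σnᵢ = 1 + 2X.
y_i = n_i/n_T, p_i = y_i·P. K_p = p_R^3 / (p_N).
Substituting and setting equal to 125 atm^2 gives a polynomial in X; the root in (0,1) is X = 0.820.
Then n_R = 2.46, n_T = 2.64, so y_R = 0.932.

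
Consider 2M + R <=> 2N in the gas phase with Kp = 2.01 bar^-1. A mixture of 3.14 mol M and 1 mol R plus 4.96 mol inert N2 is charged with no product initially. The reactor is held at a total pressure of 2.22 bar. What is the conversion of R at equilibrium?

X = 0.522

Take 1 mol R as basis and let X be its fractional conversion, so ξ = X.
Mole table: n_M = 3.14 − 2X; n_R = 1 − X; n_N = 2X; n_I = 4.96 (inert).
Total moles n_T = 9.1 − X.
Mole fractions y_i = n_i/n_T; Kp = p_N^2 / (p_M^2 p_R) with p_i = y_i·P.
Substituting and setting equal to 2.01 bar^-1 gives a polynomial in X; the root in (0,1) is X = 0.522.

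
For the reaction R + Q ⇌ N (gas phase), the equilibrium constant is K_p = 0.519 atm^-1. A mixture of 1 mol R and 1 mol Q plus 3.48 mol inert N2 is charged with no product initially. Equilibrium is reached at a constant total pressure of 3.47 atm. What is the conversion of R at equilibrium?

X = 0.212

Take 1 mol R as basis and let X be its fractional conversion, so ξ = X.
Moles: n_R = 1 − X; n_Q = 1 − X; n_N = X; n_I = 3.48 (inert).
n_T = Σnᵢ = 5.48 − X.
y_i = n_i/n_T, p_i = y_i·P. K_p = p_N / (p_R p_Q).
Substituting and setting equal to 0.519 atm^-1 gives a polynomial in X; the root in (0,1) is X = 0.212.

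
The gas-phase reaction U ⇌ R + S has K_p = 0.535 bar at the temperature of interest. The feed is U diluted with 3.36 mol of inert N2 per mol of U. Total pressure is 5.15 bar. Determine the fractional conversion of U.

X = 0.502

Take 1 mol U as basis and let X be its fractional conversion, so ξ = X.
Mole table: n_U = 1 − X; n_R = X; n_S = X; n_I = 3.36 (inert).
n_T = Σnᵢ = 4.36 + X.
With p_i = (n_i/n_T)P, K_p = p_R p_S / (p_U).
Substituting and setting equal to 0.535 bar gives a polynomial in X; the root in (0,1) is X = 0.502.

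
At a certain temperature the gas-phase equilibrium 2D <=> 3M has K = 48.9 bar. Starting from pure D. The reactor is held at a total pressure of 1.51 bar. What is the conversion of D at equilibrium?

Basis: 1 mol D initially; let X = conversion of D. Extent ξ = 0.5X.
At extent ξ: n_D = 1 − X; n_M = 1.5X.
Total moles n_T = 1 + 0.5X.
y_i = n_i/n_T, p_i = y_i·P. K = p_M^3 / (p_D^2).
This yields a degree-3 equation in X; solving on (0,1), X = 0.804.

X = 0.804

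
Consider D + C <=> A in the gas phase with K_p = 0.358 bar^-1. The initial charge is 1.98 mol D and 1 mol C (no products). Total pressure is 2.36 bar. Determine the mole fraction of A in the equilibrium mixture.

y_A = 0.130

Basis: 1 mol C initially; let X = conversion of C. Extent ξ = X.
Mole table: n_D = 1.98 − X; n_C = 1 − X; n_A = X.
n_T = Σnᵢ = 2.98 − X.
With p_i = (n_i/n_T)P, K_p = p_A / (p_D p_C).
Setting this equal to 0.358 bar^-1 and taking the physical root (0 < X < 1) gives X = 0.344.
Then n_A = 0.344, n_T = 2.64, so y_A = 0.130.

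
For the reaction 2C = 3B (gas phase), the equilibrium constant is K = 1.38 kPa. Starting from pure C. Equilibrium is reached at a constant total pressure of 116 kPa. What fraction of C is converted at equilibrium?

X = 0.141

Let X = conversion of C (basis 1 mol C); extent of reaction ξ = 0.5X.
Moles: n_C = 1 − X; n_B = 1.5X.
n_T = Σnᵢ = 1 + 0.5X.
With p_i = (n_i/n_T)P, K = p_B^3 / (p_C^2).
This yields a degree-3 equation in X; solving on (0,1), X = 0.141.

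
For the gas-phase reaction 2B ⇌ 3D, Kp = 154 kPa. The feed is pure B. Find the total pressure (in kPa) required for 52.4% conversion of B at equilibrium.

Let X = conversion of B (basis 1 mol B); extent of reaction ξ = 0.5X.
Species balance: n_B = 1 − X; n_D = 1.5X.
n_T = Σnᵢ = 1 + 0.5X.
Kp = p_D^3 / (p_B^2) with p_i = (n_i/n_T)·P.
At X = 0.524: the mole-fraction product g(X) = Π y_i^ν_i = 1.698. Since Kp = g(X)·P^{1}, P = (Kp/g)^(1/1) = (154/1.698)^(1/1) = 90.7 kPa.

P = 90.7 kPa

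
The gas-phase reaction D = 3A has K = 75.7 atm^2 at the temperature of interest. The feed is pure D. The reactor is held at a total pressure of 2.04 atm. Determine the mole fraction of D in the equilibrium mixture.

Let X = conversion of D (basis 1 mol D); extent of reaction ξ = X.
Species balance: n_D = 1 − X; n_A = 3X.
n_T = Σnᵢ = 1 + 2X.
Mole fractions y_i = n_i/n_T; K = p_A^3 / (p_D) with p_i = y_i·P.
Setting this equal to 75.7 atm^2 and taking the physical root (0 < X < 1) gives X = 0.870.
Then n_D = 0.13, n_T = 2.74, so y_D = 0.048.

y_D = 0.048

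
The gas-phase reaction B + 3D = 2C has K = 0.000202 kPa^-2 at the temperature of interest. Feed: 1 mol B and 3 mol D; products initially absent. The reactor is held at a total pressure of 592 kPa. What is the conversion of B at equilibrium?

X = 0.710

Let X = conversion of B (basis 1 mol B); extent of reaction ξ = X.
Species balance: n_B = 1 − X; n_D = 3 − 3X; n_C = 2X.
Summing: n_T = 4 − 2X.
Mole fractions y_i = n_i/n_T; K = p_C^2 / (p_B p_D^3) with p_i = y_i·P.
This yields a degree-4 equation in X; solving on (0,1), X = 0.710.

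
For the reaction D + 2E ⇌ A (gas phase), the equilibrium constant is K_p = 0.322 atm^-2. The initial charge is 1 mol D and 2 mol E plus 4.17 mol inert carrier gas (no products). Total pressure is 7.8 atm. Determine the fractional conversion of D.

X = 0.406

Take 1 mol D as basis and let X be its fractional conversion, so ξ = X.
Species balance: n_D = 1 − X; n_E = 2 − 2X; n_A = X; n_I = 4.17 (inert).
n_T = Σnᵢ = 7.17 − 2X.
Mole fractions y_i = n_i/n_T; K_p = p_A / (p_D p_E^2) with p_i = y_i·P.
Setting this equal to 0.322 atm^-2 and taking the physical root (0 < X < 1) gives X = 0.406.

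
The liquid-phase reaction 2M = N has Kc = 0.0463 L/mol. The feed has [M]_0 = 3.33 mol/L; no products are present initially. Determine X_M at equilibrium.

X = 0.198

Let X = conversion of M; extent ξ = 3.33X/2 mol/L.
Concentrations: [M] = 3.33 − 3.33X; [N] = 1.67X.
Kc = [N] / ([M]^2).
Solving Kc = 0.0463 for X ∈ (0,1): X = 0.198.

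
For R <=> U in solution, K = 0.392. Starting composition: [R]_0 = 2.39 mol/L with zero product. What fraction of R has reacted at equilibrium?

Let X = conversion of R; extent ξ = 2.39·X mol/L.
Concentrations: [R] = 2.39 − 2.39X; [U] = 2.39X.
K = [U] / ([R]).
This equals 0.392 at X = 0.282 (the root in 0 < X < 1).

X = 0.282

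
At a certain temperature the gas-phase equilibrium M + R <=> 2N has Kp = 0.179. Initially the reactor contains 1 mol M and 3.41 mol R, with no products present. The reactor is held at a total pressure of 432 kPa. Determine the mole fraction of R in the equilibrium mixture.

y_R = 0.703

Basis: 1 mol M initially; let X = conversion of M. Extent ξ = X.
Mole table: n_M = 1 − X; n_R = 3.41 − X; n_N = 2X.
Total moles n_T = 4.41 (Δν = 0, constant).
y_i = n_i/n_T, p_i = y_i·P. Kp = p_N^2 / (p_M p_R).
Setting this equal to 0.179 and taking the physical root (0 < X < 1) gives X = 0.310.
Then n_R = 3.1, n_T = 4.41, so y_R = 0.703.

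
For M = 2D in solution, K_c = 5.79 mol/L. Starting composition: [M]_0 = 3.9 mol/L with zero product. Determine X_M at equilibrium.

X = 0.451

Let X = conversion of M; extent ξ = 3.9·X mol/L.
Concentrations: [M] = 3.9 − 3.9X; [D] = 7.8X.
K_c = [D]^2 / ([M]).
This equals 5.79 at X = 0.451 (the root in 0 < X < 1).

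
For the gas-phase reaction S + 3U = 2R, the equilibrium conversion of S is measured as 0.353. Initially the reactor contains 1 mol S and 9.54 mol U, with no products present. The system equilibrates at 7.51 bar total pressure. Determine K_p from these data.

K_p = 0.00217 bar^-2

Let X = conversion of S (basis 1 mol S); extent of reaction ξ = X.
At extent ξ: n_S = 1 − X; n_U = 9.54 − 3X; n_R = 2X.
n_T = Σnᵢ = 10.5 − 2X.
At X = 0.353: n_S = 0.647, n_U = 8.48, n_R = 0.706, n_T = 9.83.
p_i = (n_i/n_T)·P. K_p = p_R^2 / (p_S p_U^3) = 0.00217 bar^-2.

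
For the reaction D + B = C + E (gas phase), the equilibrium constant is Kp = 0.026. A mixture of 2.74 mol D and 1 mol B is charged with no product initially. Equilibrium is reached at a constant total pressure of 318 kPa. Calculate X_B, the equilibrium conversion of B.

Take 1 mol B as basis and let X be its fractional conversion, so ξ = X.
At extent ξ: n_D = 2.74 − X; n_B = 1 − X; n_C = X; n_E = X.
Since Δν = 0, n_T = 3.74 throughout.
y_i = n_i/n_T, p_i = y_i·P. Kp = p_C p_E / (p_D p_B).
Equating to 0.026 and solving on 0 < X < 1: X = 0.225.

X = 0.225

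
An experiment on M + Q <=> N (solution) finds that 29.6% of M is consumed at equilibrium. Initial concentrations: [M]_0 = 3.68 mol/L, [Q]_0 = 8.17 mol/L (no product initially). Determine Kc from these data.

Kc = 0.0594 L/mol

Let X = conversion of M.
Concentrations: [M] = 3.68 − 3.68X; [Q] = 8.17 − 3.68X; [N] = 3.68X.
At X = 0.296: [M] = 2.59, [Q] = 7.08, [N] = 1.09.
Kc = [N] / ([M] [Q]) = 0.0594 L/mol.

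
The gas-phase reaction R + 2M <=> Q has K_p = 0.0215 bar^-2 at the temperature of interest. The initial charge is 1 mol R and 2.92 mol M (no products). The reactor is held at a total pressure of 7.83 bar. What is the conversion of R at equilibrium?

X = 0.381

Let X = conversion of R (basis 1 mol R); extent of reaction ξ = X.
Moles: n_R = 1 − X; n_M = 2.92 − 2X; n_Q = X.
n_T = Σnᵢ = 3.92 − 2X.
With p_i = (n_i/n_T)P, K_p = p_Q / (p_R p_M^2).
Equating to 0.0215 bar^-2 and solving on 0 < X < 1: X = 0.381.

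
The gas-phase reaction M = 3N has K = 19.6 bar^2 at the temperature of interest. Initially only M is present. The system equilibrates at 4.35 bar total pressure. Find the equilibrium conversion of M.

Basis: 1 mol M initially; let X = conversion of M. Extent ξ = X.
Species balance: n_M = 1 − X; n_N = 3X.
n_T = Σnᵢ = 1 + 2X.
y_i = n_i/n_T, p_i = y_i·P. K = p_N^3 / (p_M).
This yields a degree-3 equation in X; solving on (0,1), X = 0.422.

X = 0.422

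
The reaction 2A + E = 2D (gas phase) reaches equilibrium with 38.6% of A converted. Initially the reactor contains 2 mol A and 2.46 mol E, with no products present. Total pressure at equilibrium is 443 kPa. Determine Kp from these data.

Let X = conversion of A (basis 2 mol A); extent of reaction ξ = X.
At extent ξ: n_A = 2 − 2X; n_E = 2.46 − X; n_D = 2X.
Summing: n_T = 4.46 − X.
At X = 0.386: n_A = 1.23, n_E = 2.07, n_D = 0.772, n_T = 4.07.
p_i = (n_i/n_T)·P. Kp = p_D^2 / (p_A^2 p_E) = 0.00175 kPa^-1.

Kp = 0.00175 kPa^-1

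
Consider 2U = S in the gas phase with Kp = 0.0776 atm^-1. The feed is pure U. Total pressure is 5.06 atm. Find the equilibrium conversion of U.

Basis: 1 mol U initially; let X = conversion of U. Extent ξ = 0.5X.
Mole table: n_U = 1 − X; n_S = 0.5X.
n_T = Σnᵢ = 1 − 0.5X.
With p_i = (n_i/n_T)P, Kp = p_S / (p_U^2).
Equating to 0.0776 atm^-1 and solving on 0 < X < 1: X = 0.376.

X = 0.376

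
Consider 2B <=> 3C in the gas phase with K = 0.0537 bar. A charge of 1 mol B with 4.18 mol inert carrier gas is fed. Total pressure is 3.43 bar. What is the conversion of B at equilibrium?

X = 0.242

Let X = conversion of B (basis 1 mol B); extent of reaction ξ = 0.5X.
At extent ξ: n_B = 1 − X; n_C = 1.5X; n_I = 4.18 (inert).
n_T = Σnᵢ = 5.18 + 0.5X.
Mole fractions y_i = n_i/n_T; K = p_C^3 / (p_B^2) with p_i = y_i·P.
This yields a degree-3 equation in X; solving on (0,1), X = 0.242.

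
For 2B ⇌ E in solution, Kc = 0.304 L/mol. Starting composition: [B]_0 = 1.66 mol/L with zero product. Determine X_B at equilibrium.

Let X = conversion of B; extent ξ = 1.66X/2 mol/L.
Concentrations: [B] = 1.66 − 1.66X; [E] = 0.83X.
Kc = [E] / ([B]^2).
Equating to 0.304 L/mol: the physical root is X = 0.384.

X = 0.384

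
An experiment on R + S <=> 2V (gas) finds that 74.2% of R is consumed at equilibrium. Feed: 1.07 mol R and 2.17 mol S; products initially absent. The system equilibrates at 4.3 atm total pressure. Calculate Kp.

Kp = 6.64

Let X = conversion of R (basis 1.07 mol R); extent of reaction ξ = 1.07X.
Moles: n_R = 1.07 − 1.07X; n_S = 2.17 − 1.07X; n_V = 2.14X.
n_T stays at 3.24 (no change in mole number).
At X = 0.742: n_R = 0.276, n_S = 1.38, n_V = 1.59, n_T = 3.24.
p_i = (n_i/n_T)·P. Kp = p_V^2 / (p_R p_S) = 6.64.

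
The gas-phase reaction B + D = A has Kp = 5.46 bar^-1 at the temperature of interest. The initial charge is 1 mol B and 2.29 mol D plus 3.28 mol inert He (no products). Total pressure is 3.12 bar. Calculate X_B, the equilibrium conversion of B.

X = 0.814

Take 1 mol B as basis and let X be its fractional conversion, so ξ = X.
Species balance: n_B = 1 − X; n_D = 2.29 − X; n_A = X; n_I = 3.28 (inert).
n_T = Σnᵢ = 6.57 − X.
y_i = n_i/n_T, p_i = y_i·P. Kp = p_A / (p_B p_D).
This yields a degree-2 equation in X; solving on (0,1), X = 0.814.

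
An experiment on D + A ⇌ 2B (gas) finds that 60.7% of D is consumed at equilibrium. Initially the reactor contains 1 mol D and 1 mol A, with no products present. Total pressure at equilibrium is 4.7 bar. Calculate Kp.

Kp = 9.54

Basis: 1 mol D initially; let X = conversion of D. Extent ξ = X.
Mole table: n_D = 1 − X; n_A = 1 − X; n_B = 2X.
n_T stays at 2 (no change in mole number).
At X = 0.607: n_D = 0.393, n_A = 0.393, n_B = 1.21, n_T = 2.
p_i = (n_i/n_T)·P. Kp = p_B^2 / (p_D p_A) = 9.54.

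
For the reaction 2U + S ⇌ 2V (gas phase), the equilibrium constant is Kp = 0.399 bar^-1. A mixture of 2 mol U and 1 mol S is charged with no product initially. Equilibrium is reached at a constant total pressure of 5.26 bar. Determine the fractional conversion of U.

Basis: 2 mol U initially; let X = conversion of U. Extent ξ = X.
Moles: n_U = 2 − 2X; n_S = 1 − X; n_V = 2X.
n_T = Σnᵢ = 3 − X.
y_i = n_i/n_T, p_i = y_i·P. Kp = p_V^2 / (p_U^2 p_S).
Equating to 0.399 bar^-1 and solving on 0 < X < 1: X = 0.409.

X = 0.409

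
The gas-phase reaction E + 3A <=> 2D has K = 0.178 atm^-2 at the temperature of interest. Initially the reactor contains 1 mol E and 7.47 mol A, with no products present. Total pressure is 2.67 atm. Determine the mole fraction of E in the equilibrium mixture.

Basis: 1 mol E initially; let X = conversion of E. Extent ξ = X.
Mole table: n_E = 1 − X; n_A = 7.47 − 3X; n_D = 2X.
Summing: n_T = 8.47 − 2X.
y_i = n_i/n_T, p_i = y_i·P. K = p_D^2 / (p_E p_A^3).
Setting this equal to 0.178 atm^-2 and taking the physical root (0 < X < 1) gives X = 0.628.
Then n_E = 0.372, n_T = 7.21, so y_E = 0.052.

y_E = 0.052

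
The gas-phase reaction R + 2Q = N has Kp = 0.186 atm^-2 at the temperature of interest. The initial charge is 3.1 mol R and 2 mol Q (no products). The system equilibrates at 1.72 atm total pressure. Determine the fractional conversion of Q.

X = 0.189

Basis: 2 mol Q initially; let X = conversion of Q. Extent ξ = X.
At extent ξ: n_R = 3.1 − X; n_Q = 2 − 2X; n_N = X.
n_T = Σnᵢ = 5.1 − 2X.
With p_i = (n_i/n_T)P, Kp = p_N / (p_R p_Q^2).
This yields a degree-3 equation in X; solving on (0,1), X = 0.189.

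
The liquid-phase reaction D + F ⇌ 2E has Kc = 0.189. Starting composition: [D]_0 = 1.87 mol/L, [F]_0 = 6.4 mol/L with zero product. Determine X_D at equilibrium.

X = 0.317

Let X = conversion of D; extent ξ = 1.87·X mol/L.
Concentrations: [D] = 1.87 − 1.87X; [F] = 6.4 − 1.87X; [E] = 3.74X.
Kc = [E]^2 / ([D] [F]).
Solving Kc = 0.189 for X ∈ (0,1): X = 0.317.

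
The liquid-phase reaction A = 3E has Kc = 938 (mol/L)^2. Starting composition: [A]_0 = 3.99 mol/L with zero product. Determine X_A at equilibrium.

Let X = conversion of A; extent ξ = 3.99·X mol/L.
Concentrations: [A] = 3.99 − 3.99X; [E] = 12X.
Kc = [E]^3 / ([A]).
Setting equal to 938 and solving for X on (0,1) gives X = 0.781.

X = 0.781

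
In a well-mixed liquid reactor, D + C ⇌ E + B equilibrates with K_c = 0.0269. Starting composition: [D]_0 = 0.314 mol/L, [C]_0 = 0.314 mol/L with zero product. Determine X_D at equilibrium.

Let X = conversion of D; extent ξ = 0.314·X mol/L.
Concentrations: [D] = 0.314 − 0.314X; [C] = 0.314 − 0.314X; [E] = 0.314X; [B] = 0.314X.
K_c = [E] [B] / ([D] [C]).
Setting equal to 0.0269 and solving for X on (0,1) gives X = 0.141.

X = 0.141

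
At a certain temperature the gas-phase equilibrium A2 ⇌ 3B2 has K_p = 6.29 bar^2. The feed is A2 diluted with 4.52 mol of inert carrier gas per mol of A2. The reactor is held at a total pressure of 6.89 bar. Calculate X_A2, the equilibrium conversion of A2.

X = 0.476

Basis: 1 mol A2 initially; let X = conversion of A2. Extent ξ = X.
Moles: n_A2 = 1 − X; n_B2 = 3X; n_I = 4.52 (inert).
n_T = Σnᵢ = 5.52 + 2X.
Mole fractions y_i = n_i/n_T; K_p = p_B2^3 / (p_A2) with p_i = y_i·P.
This yields a degree-3 equation in X; solving on (0,1), X = 0.476.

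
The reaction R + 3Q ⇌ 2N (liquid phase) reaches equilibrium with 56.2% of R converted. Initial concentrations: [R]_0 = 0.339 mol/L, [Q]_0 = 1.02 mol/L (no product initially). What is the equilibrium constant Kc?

Kc = 10.8 (mol/L)^-2

Let X = conversion of R.
Concentrations: [R] = 0.339 − 0.339X; [Q] = 1.02 − 1.02X; [N] = 0.678X.
At X = 0.562: [R] = 0.148, [Q] = 0.448, [N] = 0.381.
Kc = [N]^2 / ([R] [Q]^3) = 10.8 (mol/L)^-2.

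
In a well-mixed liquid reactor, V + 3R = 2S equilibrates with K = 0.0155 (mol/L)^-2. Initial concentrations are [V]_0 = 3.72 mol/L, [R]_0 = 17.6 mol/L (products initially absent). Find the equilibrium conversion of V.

Let X = conversion of V; extent ξ = 3.72·X mol/L.
Concentrations: [V] = 3.72 − 3.72X; [R] = 17.6 − 11.2X; [S] = 7.44X.
K = [S]^2 / ([V] [R]^3).
Setting equal to 0.0155 and solving for X on (0,1) gives X = 0.645.

X = 0.645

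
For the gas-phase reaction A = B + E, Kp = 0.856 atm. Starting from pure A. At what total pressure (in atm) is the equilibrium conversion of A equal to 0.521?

Basis: 1 mol A initially; let X = conversion of A. Extent ξ = X.
Species balance: n_A = 1 − X; n_B = X; n_E = X.
Total moles n_T = 1 + X.
Kp = p_B p_E / (p_A) with p_i = (n_i/n_T)·P.
At X = 0.521: the mole-fraction product g(X) = Π y_i^ν_i = 0.3726. Since Kp = g(X)·P^{1}, P = (Kp/g)^(1/1) = (0.856/0.3726)^(1/1) = 2.3 atm.

P = 2.3 atm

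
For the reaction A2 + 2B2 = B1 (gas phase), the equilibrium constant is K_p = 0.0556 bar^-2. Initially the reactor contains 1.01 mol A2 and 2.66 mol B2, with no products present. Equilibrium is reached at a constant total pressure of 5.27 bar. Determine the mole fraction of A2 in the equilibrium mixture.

y_A2 = 0.213

Take 1.01 mol A2 as basis and let X be its fractional conversion, so ξ = 1.01X.
Moles: n_A2 = 1.01 − 1.01X; n_B2 = 2.66 − 2.02X; n_B1 = 1.01X.
Total moles n_T = 3.67 − 2.02X.
y_i = n_i/n_T, p_i = y_i·P. K_p = p_B1 / (p_A2 p_B2^2).
This yields a degree-3 equation in X; solving on (0,1), X = 0.394.
Then n_A2 = 0.612, n_T = 2.87, so y_A2 = 0.213.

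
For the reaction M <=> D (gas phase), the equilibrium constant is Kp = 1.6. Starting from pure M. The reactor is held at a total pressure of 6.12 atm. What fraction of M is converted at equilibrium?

Take 1 mol M as basis and let X be its fractional conversion, so ξ = X.
Mole table: n_M = 1 − X; n_D = X.
n_T stays at 1 (no change in mole number).
Mole fractions y_i = n_i/n_T; Kp = p_D / (p_M) with p_i = y_i·P.
This yields a degree-1 equation in X; solving on (0,1), X = 0.615.

X = 0.615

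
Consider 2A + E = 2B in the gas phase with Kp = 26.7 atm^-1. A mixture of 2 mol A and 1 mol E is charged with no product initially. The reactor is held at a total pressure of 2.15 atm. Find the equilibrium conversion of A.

X = 0.725

Take 2 mol A as basis and let X be its fractional conversion, so ξ = X.
At extent ξ: n_A = 2 − 2X; n_E = 1 − X; n_B = 2X.
Summing: n_T = 3 − X.
y_i = n_i/n_T, p_i = y_i·P. Kp = p_B^2 / (p_A^2 p_E).
This yields a degree-3 equation in X; solving on (0,1), X = 0.725.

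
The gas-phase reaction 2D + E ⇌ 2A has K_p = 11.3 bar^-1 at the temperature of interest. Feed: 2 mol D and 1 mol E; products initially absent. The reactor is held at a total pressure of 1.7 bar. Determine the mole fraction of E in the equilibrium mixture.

y_E = 0.155

Let X = conversion of D (basis 2 mol D); extent of reaction ξ = X.
At extent ξ: n_D = 2 − 2X; n_E = 1 − X; n_A = 2X.
Summing: n_T = 3 − X.
y_i = n_i/n_T, p_i = y_i·P. K_p = p_A^2 / (p_D^2 p_E).
This yields a degree-3 equation in X; solving on (0,1), X = 0.633.
Then n_E = 0.367, n_T = 2.37, so y_E = 0.155.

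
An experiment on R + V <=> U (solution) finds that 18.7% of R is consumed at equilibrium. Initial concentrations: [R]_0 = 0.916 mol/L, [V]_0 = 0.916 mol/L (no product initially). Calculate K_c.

K_c = 0.309 L/mol

Let X = conversion of R.
Concentrations: [R] = 0.916 − 0.916X; [V] = 0.916 − 0.916X; [U] = 0.916X.
At X = 0.187: [R] = 0.745, [V] = 0.745, [U] = 0.171.
K_c = [U] / ([R] [V]) = 0.309 L/mol.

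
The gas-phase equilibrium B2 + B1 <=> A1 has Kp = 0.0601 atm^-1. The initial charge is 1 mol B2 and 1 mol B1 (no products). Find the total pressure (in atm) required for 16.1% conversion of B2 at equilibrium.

P = 7 atm

Let X = conversion of B2 (basis 1 mol B2); extent of reaction ξ = X.
Mole table: n_B2 = 1 − X; n_B1 = 1 − X; n_A1 = X.
n_T = Σnᵢ = 2 − X.
Kp = p_A1 / (p_B2 p_B1) with p_i = (n_i/n_T)·P.
At X = 0.161: the mole-fraction product g(X) = Π y_i^ν_i = 0.4206. Since Kp = g(X)·P^{-1}, P = (g/Kp)^(1/1) = (0.4206/0.0601)^(1/1) = 7 atm.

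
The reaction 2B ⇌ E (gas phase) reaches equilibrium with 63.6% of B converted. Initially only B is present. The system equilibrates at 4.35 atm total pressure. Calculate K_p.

Take 1 mol B as basis and let X be its fractional conversion, so ξ = 0.5X.
Moles: n_B = 1 − X; n_E = 0.5X.
Summing: n_T = 1 − 0.5X.
At X = 0.636: n_B = 0.364, n_E = 0.318, n_T = 0.682.
p_i = (n_i/n_T)·P. K_p = p_E / (p_B^2) = 0.376 atm^-1.

K_p = 0.376 atm^-1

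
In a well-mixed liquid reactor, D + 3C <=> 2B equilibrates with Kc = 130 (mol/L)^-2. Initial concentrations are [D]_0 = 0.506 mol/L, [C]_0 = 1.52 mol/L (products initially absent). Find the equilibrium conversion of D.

Let X = conversion of D; extent ξ = 0.506·X mol/L.
Concentrations: [D] = 0.506 − 0.506X; [C] = 1.52 − 1.52X; [B] = 1.01X.
Kc = [B]^2 / ([D] [C]^3).
Setting equal to 130 and solving for X on (0,1) gives X = 0.774.

X = 0.774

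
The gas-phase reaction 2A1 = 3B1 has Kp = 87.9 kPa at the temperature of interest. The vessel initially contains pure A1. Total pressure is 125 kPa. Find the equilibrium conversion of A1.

X = 0.433

Take 1 mol A1 as basis and let X be its fractional conversion, so ξ = 0.5X.
Mole table: n_A1 = 1 − X; n_B1 = 1.5X.
Total moles n_T = 1 + 0.5X.
y_i = n_i/n_T, p_i = y_i·P. Kp = p_B1^3 / (p_A1^2).
This yields a degree-3 equation in X; solving on (0,1), X = 0.433.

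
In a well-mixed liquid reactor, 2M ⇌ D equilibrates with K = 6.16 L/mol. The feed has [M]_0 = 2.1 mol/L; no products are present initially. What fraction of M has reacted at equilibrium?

X = 0.822

Let X = conversion of M; extent ξ = 2.1X/2 mol/L.
Concentrations: [M] = 2.1 − 2.1X; [D] = 1.05X.
K = [D] / ([M]^2).
Solving K = 6.16 for X ∈ (0,1): X = 0.822.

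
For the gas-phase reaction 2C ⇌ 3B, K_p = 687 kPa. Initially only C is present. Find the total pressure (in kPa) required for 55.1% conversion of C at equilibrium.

P = 313 kPa

Take 1 mol C as basis and let X be its fractional conversion, so ξ = 0.5X.
Mole table: n_C = 1 − X; n_B = 1.5X.
Summing: n_T = 1 + 0.5X.
K_p = p_B^3 / (p_C^2) with p_i = (n_i/n_T)·P.
At X = 0.551: the mole-fraction product g(X) = Π y_i^ν_i = 2.196. Since K_p = g(X)·P^{1}, P = (K_p/g)^(1/1) = (687/2.196)^(1/1) = 313 kPa.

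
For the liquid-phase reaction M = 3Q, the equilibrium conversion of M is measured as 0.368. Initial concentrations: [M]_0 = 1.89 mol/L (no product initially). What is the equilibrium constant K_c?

K_c = 7.61 (mol/L)^2

Let X = conversion of M.
Concentrations: [M] = 1.89 − 1.89X; [Q] = 5.67X.
At X = 0.368: [M] = 1.19, [Q] = 2.09.
K_c = [Q]^3 / ([M]) = 7.61 (mol/L)^2.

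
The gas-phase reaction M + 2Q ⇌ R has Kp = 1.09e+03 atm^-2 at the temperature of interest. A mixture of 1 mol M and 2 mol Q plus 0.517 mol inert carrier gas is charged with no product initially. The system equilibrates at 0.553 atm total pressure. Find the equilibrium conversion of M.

X = 0.873

Take 1 mol M as basis and let X be its fractional conversion, so ξ = X.
Mole table: n_M = 1 − X; n_Q = 2 − 2X; n_R = X; n_I = 0.517 (inert).
Summing: n_T = 3.52 − 2X.
y_i = n_i/n_T, p_i = y_i·P. Kp = p_R / (p_M p_Q^2).
Equating to 1.09e+03 atm^-2 and solving on 0 < X < 1: X = 0.873.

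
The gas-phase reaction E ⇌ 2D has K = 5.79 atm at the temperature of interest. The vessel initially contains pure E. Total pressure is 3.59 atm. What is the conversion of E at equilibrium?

Let X = conversion of E (basis 1 mol E); extent of reaction ξ = X.
Species balance: n_E = 1 − X; n_D = 2X.
Summing: n_T = 1 + X.
Mole fractions y_i = n_i/n_T; K = p_D^2 / (p_E) with p_i = y_i·P.
Setting this equal to 5.79 atm and taking the physical root (0 < X < 1) gives X = 0.536.

X = 0.536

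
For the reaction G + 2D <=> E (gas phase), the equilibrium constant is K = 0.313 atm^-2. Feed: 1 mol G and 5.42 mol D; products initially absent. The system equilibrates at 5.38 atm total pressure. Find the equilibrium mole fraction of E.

y_E = 0.180

Basis: 1 mol G initially; let X = conversion of G. Extent ξ = X.
Mole table: n_G = 1 − X; n_D = 5.42 − 2X; n_E = X.
Total moles n_T = 6.42 − 2X.
With p_i = (n_i/n_T)P, K = p_E / (p_G p_D^2).
Substituting and setting equal to 0.313 atm^-2 gives a polynomial in X; the root in (0,1) is X = 0.849.
Then n_E = 0.849, n_T = 4.72, so y_E = 0.180.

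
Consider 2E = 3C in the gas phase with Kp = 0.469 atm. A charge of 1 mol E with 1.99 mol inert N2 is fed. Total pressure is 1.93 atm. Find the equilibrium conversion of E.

Basis: 1 mol E initially; let X = conversion of E. Extent ξ = 0.5X.
Species balance: n_E = 1 − X; n_C = 1.5X; n_I = 1.99 (inert).
Summing: n_T = 2.99 + 0.5X.
Mole fractions y_i = n_i/n_T; Kp = p_C^3 / (p_E^2) with p_i = y_i·P.
Setting this equal to 0.469 atm and taking the physical root (0 < X < 1) gives X = 0.424.

X = 0.424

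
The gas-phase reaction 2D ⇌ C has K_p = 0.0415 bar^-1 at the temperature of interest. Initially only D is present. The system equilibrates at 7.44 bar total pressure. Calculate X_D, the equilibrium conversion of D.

Take 1 mol D as basis and let X be its fractional conversion, so ξ = 0.5X.
At extent ξ: n_D = 1 − X; n_C = 0.5X.
Total moles n_T = 1 − 0.5X.
With p_i = (n_i/n_T)P, K_p = p_C / (p_D^2).
Substituting and setting equal to 0.0415 bar^-1 gives a polynomial in X; the root in (0,1) is X = 0.331.

X = 0.331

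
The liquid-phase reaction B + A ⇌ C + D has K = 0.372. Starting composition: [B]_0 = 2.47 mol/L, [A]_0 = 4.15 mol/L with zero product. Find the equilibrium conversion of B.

X = 0.481

Let X = conversion of B; extent ξ = 2.47·X mol/L.
Concentrations: [B] = 2.47 − 2.47X; [A] = 4.15 − 2.47X; [C] = 2.47X; [D] = 2.47X.
K = [C] [D] / ([B] [A]).
Setting equal to 0.372 and solving for X on (0,1) gives X = 0.481.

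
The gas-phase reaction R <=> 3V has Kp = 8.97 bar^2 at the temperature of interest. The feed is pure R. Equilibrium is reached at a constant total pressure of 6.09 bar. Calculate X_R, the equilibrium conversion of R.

X = 0.247

Let X = conversion of R (basis 1 mol R); extent of reaction ξ = X.
Mole table: n_R = 1 − X; n_V = 3X.
n_T = Σnᵢ = 1 + 2X.
y_i = n_i/n_T, p_i = y_i·P. Kp = p_V^3 / (p_R).
Substituting and setting equal to 8.97 bar^2 gives a polynomial in X; the root in (0,1) is X = 0.247.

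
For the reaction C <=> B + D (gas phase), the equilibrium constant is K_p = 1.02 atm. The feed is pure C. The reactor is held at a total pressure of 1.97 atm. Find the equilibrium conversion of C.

X = 0.584

Basis: 1 mol C initially; let X = conversion of C. Extent ξ = X.
Species balance: n_C = 1 − X; n_B = X; n_D = X.
Summing: n_T = 1 + X.
Mole fractions y_i = n_i/n_T; K_p = p_B p_D / (p_C) with p_i = y_i·P.
Substituting and setting equal to 1.02 atm gives a polynomial in X; the root in (0,1) is X = 0.584.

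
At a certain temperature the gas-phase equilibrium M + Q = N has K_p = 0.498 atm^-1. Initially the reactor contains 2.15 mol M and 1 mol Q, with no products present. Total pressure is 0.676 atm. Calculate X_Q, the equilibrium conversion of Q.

X = 0.182

Take 1 mol Q as basis and let X be its fractional conversion, so ξ = X.
At extent ξ: n_M = 2.15 − X; n_Q = 1 − X; n_N = X.
n_T = Σnᵢ = 3.15 − X.
y_i = n_i/n_T, p_i = y_i·P. K_p = p_N / (p_M p_Q).
This yields a degree-2 equation in X; solving on (0,1), X = 0.182.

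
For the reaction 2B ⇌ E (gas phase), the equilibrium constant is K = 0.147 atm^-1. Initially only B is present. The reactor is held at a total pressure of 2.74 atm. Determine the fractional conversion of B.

Basis: 1 mol B initially; let X = conversion of B. Extent ξ = 0.5X.
Species balance: n_B = 1 − X; n_E = 0.5X.
Total moles n_T = 1 − 0.5X.
With p_i = (n_i/n_T)P, K = p_E / (p_B^2).
This yields a degree-2 equation in X; solving on (0,1), X = 0.381.

X = 0.381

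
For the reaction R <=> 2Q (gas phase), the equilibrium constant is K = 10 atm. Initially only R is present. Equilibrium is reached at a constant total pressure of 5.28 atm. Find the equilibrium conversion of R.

Take 1 mol R as basis and let X be its fractional conversion, so ξ = X.
Species balance: n_R = 1 − X; n_Q = 2X.
n_T = Σnᵢ = 1 + X.
With p_i = (n_i/n_T)P, K = p_Q^2 / (p_R).
Substituting and setting equal to 10 atm gives a polynomial in X; the root in (0,1) is X = 0.567.

X = 0.567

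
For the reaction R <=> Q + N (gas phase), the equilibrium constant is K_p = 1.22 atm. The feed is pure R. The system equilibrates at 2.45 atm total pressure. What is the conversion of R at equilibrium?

X = 0.577

Basis: 1 mol R initially; let X = conversion of R. Extent ξ = X.
At extent ξ: n_R = 1 − X; n_Q = X; n_N = X.
Total moles n_T = 1 + X.
y_i = n_i/n_T, p_i = y_i·P. K_p = p_Q p_N / (p_R).
Substituting and setting equal to 1.22 atm gives a polynomial in X; the root in (0,1) is X = 0.577.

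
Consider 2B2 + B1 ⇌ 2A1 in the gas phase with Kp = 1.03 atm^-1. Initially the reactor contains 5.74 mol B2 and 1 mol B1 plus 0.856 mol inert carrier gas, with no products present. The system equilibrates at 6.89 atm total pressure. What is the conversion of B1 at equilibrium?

X = 0.838

Take 1 mol B1 as basis and let X be its fractional conversion, so ξ = X.
Mole table: n_B2 = 5.74 − 2X; n_B1 = 1 − X; n_A1 = 2X; n_I = 0.856 (inert).
n_T = Σnᵢ = 7.6 − X.
y_i = n_i/n_T, p_i = y_i·P. Kp = p_A1^2 / (p_B2^2 p_B1).
This yields a degree-3 equation in X; solving on (0,1), X = 0.838.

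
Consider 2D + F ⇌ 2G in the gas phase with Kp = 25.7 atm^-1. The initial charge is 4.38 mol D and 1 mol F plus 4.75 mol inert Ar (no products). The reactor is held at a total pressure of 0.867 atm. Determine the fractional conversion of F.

Take 1 mol F as basis and let X be its fractional conversion, so ξ = X.
Moles: n_D = 4.38 − 2X; n_F = 1 − X; n_G = 2X; n_I = 4.75 (inert).
n_T = Σnᵢ = 10.1 − X.
With p_i = (n_i/n_T)P, Kp = p_G^2 / (p_D^2 p_F).
This yields a degree-3 equation in X; solving on (0,1), X = 0.839.

X = 0.839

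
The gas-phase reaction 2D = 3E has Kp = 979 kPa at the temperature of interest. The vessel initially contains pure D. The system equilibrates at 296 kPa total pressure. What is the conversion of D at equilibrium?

Basis: 1 mol D initially; let X = conversion of D. Extent ξ = 0.5X.
Species balance: n_D = 1 − X; n_E = 1.5X.
Summing: n_T = 1 + 0.5X.
With p_i = (n_i/n_T)P, Kp = p_E^3 / (p_D^2).
Substituting and setting equal to 979 kPa gives a polynomial in X; the root in (0,1) is X = 0.594.

X = 0.594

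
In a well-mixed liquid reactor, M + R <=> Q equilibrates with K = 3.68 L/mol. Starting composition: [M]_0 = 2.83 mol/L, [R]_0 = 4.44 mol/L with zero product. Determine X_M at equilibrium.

Let X = conversion of M; extent ξ = 2.83·X mol/L.
Concentrations: [M] = 2.83 − 2.83X; [R] = 4.44 − 2.83X; [Q] = 2.83X.
K = [Q] / ([M] [R]).
This equals 3.68 at X = 0.878 (the root in 0 < X < 1).

X = 0.878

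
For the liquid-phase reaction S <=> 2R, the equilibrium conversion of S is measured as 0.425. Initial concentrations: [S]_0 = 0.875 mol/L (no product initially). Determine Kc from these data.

Let X = conversion of S.
Concentrations: [S] = 0.875 − 0.875X; [R] = 1.75X.
At X = 0.425: [S] = 0.503, [R] = 0.744.
Kc = [R]^2 / ([S]) = 1.1 mol/L.

Kc = 1.1 mol/L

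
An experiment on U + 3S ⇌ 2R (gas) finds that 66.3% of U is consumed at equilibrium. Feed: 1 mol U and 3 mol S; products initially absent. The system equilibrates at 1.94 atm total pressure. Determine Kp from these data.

Kp = 9.59 atm^-2

Basis: 1 mol U initially; let X = conversion of U. Extent ξ = X.
Mole table: n_U = 1 − X; n_S = 3 − 3X; n_R = 2X.
Summing: n_T = 4 − 2X.
At X = 0.663: n_U = 0.337, n_S = 1.01, n_R = 1.33, n_T = 2.67.
p_i = (n_i/n_T)·P. Kp = p_R^2 / (p_U p_S^3) = 9.59 atm^-2.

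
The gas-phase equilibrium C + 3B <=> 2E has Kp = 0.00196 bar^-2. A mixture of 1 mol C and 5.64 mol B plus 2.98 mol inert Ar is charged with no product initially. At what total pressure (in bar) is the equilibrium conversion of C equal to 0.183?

P = 7.37 bar

Let X = conversion of C (basis 1 mol C); extent of reaction ξ = X.
At extent ξ: n_C = 1 − X; n_B = 5.64 − 3X; n_E = 2X; n_I = 2.98 (inert).
Total moles n_T = 9.62 − 2X.
Kp = p_E^2 / (p_C p_B^3) with p_i = (n_i/n_T)·P.
At X = 0.183: the mole-fraction product g(X) = Π y_i^ν_i = 0.1064. Since Kp = g(X)·P^{-2}, P = (g/Kp)^(1/2) = (0.1064/0.00196)^(1/2) = 7.37 bar.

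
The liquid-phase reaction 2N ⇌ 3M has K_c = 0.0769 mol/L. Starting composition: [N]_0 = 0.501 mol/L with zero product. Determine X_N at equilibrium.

X = 0.285

Let X = conversion of N; extent ξ = 0.501X/2 mol/L.
Concentrations: [N] = 0.501 − 0.501X; [M] = 0.752X.
K_c = [M]^3 / ([N]^2).
Setting equal to 0.0769 and solving for X on (0,1) gives X = 0.285.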